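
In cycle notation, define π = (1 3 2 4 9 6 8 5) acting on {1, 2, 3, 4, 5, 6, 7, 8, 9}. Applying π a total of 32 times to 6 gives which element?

6

6 lies in the 8-cycle (1 3 2 4 9 6 8 5).
Since the cycle has length 8, π^32 acts on it the same as π^0 (32 mod 8 = 0).
So π^32(6) = 6.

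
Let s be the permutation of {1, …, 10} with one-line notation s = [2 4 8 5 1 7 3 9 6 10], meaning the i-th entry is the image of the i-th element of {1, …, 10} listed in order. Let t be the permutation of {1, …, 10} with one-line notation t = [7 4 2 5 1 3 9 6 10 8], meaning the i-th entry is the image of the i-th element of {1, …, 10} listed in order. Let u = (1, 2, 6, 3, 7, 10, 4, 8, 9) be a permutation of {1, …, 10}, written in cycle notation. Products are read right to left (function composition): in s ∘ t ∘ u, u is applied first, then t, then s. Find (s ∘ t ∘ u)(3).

6

(s ∘ t ∘ u)(3) = s(t(u(3))). u(3) = 7, then t(7) = 9, then s(9) = 6, so the result is 6.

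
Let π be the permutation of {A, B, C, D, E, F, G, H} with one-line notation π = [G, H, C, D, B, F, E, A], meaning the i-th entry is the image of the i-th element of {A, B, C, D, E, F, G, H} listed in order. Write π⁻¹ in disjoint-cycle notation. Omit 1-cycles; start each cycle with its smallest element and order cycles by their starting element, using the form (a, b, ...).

First write π in disjoint cycles: (A, G, E, B, H).
Reversing each cycle (and rotating so the smallest element leads) gives π⁻¹ = (A, H, B, E, G).

(A, H, B, E, G)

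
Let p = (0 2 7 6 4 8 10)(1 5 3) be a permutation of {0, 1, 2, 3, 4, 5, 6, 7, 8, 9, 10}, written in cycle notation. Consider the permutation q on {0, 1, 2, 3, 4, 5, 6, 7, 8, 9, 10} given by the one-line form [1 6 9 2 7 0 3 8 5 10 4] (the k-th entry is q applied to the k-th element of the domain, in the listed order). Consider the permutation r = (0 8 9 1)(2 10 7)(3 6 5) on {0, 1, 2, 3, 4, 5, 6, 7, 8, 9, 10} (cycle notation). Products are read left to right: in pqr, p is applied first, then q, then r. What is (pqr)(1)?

8

Chase 1: p(1) = 5; q(5) = 0; r(0) = 8. Hence (pqr)(1) = 8.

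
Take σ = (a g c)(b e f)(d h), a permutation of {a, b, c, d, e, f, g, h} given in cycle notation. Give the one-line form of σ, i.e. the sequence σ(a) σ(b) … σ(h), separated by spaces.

Reading each image from the cycles: a↦g, b↦e, c↦a, d↦h, e↦f, f↦b, g↦c, h↦d.
Listing these in domain order gives g e a h f b c d.

g e a h f b c d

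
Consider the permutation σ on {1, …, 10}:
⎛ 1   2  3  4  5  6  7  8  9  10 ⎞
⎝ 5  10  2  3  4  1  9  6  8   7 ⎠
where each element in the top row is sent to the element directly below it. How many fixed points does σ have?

0

No element satisfies σ(x) = x, so there are 0 fixed points.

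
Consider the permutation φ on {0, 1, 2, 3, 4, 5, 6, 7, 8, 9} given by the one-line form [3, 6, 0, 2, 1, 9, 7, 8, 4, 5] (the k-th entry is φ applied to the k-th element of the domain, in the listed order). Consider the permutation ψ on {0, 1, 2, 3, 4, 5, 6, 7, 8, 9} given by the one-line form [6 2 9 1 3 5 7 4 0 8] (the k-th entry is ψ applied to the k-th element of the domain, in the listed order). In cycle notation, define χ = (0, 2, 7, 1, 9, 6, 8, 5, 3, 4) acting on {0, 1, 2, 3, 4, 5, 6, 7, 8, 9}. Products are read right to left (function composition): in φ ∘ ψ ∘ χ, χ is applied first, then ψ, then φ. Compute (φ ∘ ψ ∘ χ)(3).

(φ ∘ ψ ∘ χ)(3) = φ(ψ(χ(3))). χ(3) = 4, then ψ(4) = 3, then φ(3) = 2, so the result is 2.

2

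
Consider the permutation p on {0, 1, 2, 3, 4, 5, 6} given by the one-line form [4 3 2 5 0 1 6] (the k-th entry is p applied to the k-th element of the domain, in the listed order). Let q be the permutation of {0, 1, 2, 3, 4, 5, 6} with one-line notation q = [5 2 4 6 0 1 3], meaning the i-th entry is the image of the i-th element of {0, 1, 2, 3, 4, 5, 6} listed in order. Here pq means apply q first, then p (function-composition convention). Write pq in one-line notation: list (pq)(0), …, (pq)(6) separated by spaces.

1 2 0 6 4 3 5

(pq)(x) = p(q(x)). Computing each image: p(q(0)) = p(5) = 1, p(q(1)) = p(2) = 2, p(q(2)) = p(4) = 0, p(q(3)) = p(6) = 6, p(q(4)) = p(0) = 4, p(q(5)) = p(1) = 3, p(q(6)) = p(3) = 5.
Hence pq = [1 2 0 6 4 3 5].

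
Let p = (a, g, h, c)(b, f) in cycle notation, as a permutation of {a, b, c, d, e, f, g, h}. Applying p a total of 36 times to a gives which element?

a lies in the 4-cycle (a, g, h, c).
Since the cycle has length 4, p^36 acts on it the same as p^0 (36 mod 4 = 0).
So p^36(a) = a.

a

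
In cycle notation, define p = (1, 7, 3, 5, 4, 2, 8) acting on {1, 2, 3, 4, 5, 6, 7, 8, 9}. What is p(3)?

5

Within (1, 7, 3, 5, 4, 2, 8), 3 ↦ 5.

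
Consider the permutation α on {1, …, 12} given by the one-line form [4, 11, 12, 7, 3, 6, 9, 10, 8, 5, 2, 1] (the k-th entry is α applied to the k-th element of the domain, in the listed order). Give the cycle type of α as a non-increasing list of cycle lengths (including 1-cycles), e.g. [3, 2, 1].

The disjoint cycles are (1, 4, 7, 9, 8, 10, 5, 3, 12)(2, 11)(6), with lengths 9, 2, 1 in non-increasing order.

[9, 2, 1]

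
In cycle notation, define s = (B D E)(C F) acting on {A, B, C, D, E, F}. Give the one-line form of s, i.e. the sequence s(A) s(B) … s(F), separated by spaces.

A D F E B C

Image by image: A↦A, B↦D, C↦F, D↦E, E↦B, F↦C.
So the one-line form is A D F E B C.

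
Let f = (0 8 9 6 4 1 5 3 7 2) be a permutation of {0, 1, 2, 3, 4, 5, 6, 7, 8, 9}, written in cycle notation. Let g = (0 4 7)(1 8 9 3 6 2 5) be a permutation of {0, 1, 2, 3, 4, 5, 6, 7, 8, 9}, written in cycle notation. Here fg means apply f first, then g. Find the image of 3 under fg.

0

(fg)(3) = g(f(3)). f(3) = 7, then g(7) = 0. So (fg)(3) = 0.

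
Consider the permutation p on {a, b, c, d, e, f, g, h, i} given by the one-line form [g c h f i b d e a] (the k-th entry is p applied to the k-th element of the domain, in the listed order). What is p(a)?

a is element number 1 of the domain, and entry number 1 of the one-line form is g, so p(a) = g.

g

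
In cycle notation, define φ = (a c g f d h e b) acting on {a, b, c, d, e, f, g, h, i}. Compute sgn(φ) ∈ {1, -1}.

The cycle lengths are 8, 1.
A cycle is odd iff its length is even; φ has 1 even-length cycle, so sgn(φ) = (−1)^1 and φ is odd.

-1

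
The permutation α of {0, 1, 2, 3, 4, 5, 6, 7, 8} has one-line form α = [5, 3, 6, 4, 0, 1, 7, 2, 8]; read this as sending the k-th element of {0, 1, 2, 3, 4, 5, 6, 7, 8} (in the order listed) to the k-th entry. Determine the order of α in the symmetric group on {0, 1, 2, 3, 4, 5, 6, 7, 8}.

The disjoint-cycle form of α has cycle lengths 5, 3, 1.
The order of α is the least common multiple of its cycle lengths: lcm(5, 3) = 15.

15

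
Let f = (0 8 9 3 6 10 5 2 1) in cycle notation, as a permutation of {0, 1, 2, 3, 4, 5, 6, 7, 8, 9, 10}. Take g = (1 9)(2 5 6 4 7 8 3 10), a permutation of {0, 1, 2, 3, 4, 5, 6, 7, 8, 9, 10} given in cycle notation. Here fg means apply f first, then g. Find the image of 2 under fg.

(fg)(2) = g(f(2)). f(2) = 1, then g(1) = 9. So (fg)(2) = 9.

9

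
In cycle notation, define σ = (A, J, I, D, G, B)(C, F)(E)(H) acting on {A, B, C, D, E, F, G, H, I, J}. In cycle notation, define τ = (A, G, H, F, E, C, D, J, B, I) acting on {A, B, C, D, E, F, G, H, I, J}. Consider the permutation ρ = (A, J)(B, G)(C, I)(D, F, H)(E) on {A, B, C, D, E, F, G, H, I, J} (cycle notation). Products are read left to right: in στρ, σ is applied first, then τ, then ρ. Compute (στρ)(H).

H

Chase H: σ(H) = H; τ(H) = F; ρ(F) = H. Hence (στρ)(H) = H.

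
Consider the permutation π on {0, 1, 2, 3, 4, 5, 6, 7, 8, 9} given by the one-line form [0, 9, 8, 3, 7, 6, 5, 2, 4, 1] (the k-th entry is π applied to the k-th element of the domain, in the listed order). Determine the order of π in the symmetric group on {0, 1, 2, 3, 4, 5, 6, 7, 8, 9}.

4

Writing π as disjoint cycles, the cycle lengths are 4, 2, 2, 1, 1.
Since disjoint cycles commute, ord(π) = lcm(4, 2, 2) = 4.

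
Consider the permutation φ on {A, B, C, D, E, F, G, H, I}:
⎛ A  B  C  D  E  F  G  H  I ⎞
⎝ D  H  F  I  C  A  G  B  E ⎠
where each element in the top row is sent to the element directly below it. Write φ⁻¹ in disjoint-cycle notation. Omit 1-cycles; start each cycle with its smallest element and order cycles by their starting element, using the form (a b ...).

The cycle decomposition of φ is (A D I E C F)(B H).
The inverse reverses every cycle; in canonical form, φ⁻¹ = (A F C E I D)(B H).

(A F C E I D)(B H)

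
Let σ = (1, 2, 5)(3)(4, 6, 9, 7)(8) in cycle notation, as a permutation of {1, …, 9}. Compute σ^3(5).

5 lies in the 3-cycle (1, 2, 5).
Since the cycle has length 3, σ^3 acts on it the same as σ^0 (3 mod 3 = 0).
So σ^3(5) = 5.

5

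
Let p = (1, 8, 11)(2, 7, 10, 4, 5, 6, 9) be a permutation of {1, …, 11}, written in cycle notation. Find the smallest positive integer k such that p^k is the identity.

21

The disjoint cycles have lengths 7, 3, 1.
The order is lcm(7, 3) = 21.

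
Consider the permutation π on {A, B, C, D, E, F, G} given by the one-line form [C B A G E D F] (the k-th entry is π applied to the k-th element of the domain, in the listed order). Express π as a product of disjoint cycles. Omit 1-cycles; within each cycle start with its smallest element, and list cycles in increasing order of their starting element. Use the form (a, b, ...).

Iterating π from A gives A → C → A; that is the 2-cycle (A, C).
Continuing from each remaining unvisited element yields (A, C)(D, G, F).

(A, C)(D, G, F)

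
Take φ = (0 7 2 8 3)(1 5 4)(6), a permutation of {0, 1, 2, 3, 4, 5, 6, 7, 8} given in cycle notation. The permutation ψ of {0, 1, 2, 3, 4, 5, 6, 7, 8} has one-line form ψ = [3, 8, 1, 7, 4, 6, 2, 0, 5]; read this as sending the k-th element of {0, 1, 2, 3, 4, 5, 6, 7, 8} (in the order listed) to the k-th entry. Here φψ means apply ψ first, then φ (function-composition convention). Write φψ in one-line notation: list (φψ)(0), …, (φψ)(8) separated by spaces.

0 3 5 2 1 6 8 7 4

For each element, apply ψ then φ: 0 → 3 → 0; 1 → 8 → 3; 2 → 1 → 5; 3 → 7 → 2; 4 → 4 → 1; 5 → 6 → 6; 6 → 2 → 8; 7 → 0 → 7; 8 → 5 → 4.
Collecting the images, φψ = [0 3 5 2 1 6 8 7 4].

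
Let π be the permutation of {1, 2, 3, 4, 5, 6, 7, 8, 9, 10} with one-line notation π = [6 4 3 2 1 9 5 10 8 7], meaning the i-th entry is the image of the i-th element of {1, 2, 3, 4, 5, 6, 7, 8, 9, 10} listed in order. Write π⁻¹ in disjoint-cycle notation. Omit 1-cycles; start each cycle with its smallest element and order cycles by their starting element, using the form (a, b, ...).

(1, 5, 7, 10, 8, 9, 6)(2, 4)

First write π in disjoint cycles: (1, 6, 9, 8, 10, 7, 5)(2, 4).
Reversing each cycle (and rotating so the smallest element leads) gives π⁻¹ = (1, 5, 7, 10, 8, 9, 6)(2, 4).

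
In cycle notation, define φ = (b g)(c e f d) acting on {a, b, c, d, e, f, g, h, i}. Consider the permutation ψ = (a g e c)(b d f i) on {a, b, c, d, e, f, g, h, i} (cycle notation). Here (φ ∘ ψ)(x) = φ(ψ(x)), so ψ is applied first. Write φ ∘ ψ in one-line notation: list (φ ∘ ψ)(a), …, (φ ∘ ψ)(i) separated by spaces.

b c a d e i f h g

(φ ∘ ψ)(x) = φ(ψ(x)). Computing each image: φ(ψ(a)) = φ(g) = b, φ(ψ(b)) = φ(d) = c, φ(ψ(c)) = φ(a) = a, φ(ψ(d)) = φ(f) = d, φ(ψ(e)) = φ(c) = e, φ(ψ(f)) = φ(i) = i, φ(ψ(g)) = φ(e) = f, φ(ψ(h)) = φ(h) = h, φ(ψ(i)) = φ(b) = g.
Hence φ ∘ ψ = [b c a d e i f h g].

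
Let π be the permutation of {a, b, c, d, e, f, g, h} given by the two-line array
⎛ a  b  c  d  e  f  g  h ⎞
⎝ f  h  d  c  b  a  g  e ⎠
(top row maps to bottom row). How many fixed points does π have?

The fixed points (elements with π(x) = x) are {g}, so there is 1.

1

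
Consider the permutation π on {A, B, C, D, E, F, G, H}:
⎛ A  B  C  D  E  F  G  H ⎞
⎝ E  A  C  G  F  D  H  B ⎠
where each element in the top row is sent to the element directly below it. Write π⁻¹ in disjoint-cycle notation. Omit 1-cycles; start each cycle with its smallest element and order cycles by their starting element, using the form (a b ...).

The cycle decomposition of π is (A E F D G H B).
The inverse reverses every cycle; in canonical form, π⁻¹ = (A B H G D F E).

(A B H G D F E)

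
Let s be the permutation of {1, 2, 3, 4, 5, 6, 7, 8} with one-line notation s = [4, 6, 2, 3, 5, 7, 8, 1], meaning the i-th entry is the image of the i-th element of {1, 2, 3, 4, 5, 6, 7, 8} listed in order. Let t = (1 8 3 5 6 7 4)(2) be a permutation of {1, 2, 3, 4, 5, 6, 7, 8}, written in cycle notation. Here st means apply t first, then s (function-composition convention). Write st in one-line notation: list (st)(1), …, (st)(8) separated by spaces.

(st)(x) = s(t(x)). Computing each image: s(t(1)) = s(8) = 1, s(t(2)) = s(2) = 6, s(t(3)) = s(5) = 5, s(t(4)) = s(1) = 4, s(t(5)) = s(6) = 7, s(t(6)) = s(7) = 8, s(t(7)) = s(4) = 3, s(t(8)) = s(3) = 2.
Hence st = [1 6 5 4 7 8 3 2].

1 6 5 4 7 8 3 2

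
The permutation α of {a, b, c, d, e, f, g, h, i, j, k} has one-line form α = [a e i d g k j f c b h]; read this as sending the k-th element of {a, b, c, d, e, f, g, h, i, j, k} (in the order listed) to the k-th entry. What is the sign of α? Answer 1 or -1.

1

In disjoint-cycle form the cycle lengths are 4, 3, 2, 1, 1.
A cycle of length ℓ contributes ℓ−1 transpositions, so α is a product of 3 + 2 + 1 = 6 transpositions — even.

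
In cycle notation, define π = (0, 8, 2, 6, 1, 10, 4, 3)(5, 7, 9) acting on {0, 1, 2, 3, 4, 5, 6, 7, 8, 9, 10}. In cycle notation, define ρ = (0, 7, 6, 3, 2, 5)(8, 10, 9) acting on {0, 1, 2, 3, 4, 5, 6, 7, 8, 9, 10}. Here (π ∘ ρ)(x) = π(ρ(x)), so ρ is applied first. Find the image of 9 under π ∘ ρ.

2

ρ(9) = 8, then π(8) = 2; composing gives (π ∘ ρ)(9) = 2.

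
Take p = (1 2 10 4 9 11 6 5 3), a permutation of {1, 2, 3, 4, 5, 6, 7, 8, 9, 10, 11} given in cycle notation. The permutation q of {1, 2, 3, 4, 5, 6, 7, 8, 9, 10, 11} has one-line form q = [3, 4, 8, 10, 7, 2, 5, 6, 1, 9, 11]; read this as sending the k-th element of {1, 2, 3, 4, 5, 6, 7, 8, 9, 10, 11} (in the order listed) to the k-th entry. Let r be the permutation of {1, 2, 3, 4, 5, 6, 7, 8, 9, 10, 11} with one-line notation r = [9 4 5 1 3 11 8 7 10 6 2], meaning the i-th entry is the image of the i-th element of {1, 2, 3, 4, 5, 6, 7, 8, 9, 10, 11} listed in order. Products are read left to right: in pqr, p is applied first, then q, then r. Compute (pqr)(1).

1

Apply the permutations in order: p(1) = 2, then q(2) = 4, then r(4) = 1. So (pqr)(1) = 1.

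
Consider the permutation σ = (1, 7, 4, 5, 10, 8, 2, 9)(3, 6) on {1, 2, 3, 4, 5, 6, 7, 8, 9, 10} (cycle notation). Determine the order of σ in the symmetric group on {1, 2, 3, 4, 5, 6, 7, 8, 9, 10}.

8

The cycle type of σ is (8, 2).
The order is lcm(8, 2) = 8.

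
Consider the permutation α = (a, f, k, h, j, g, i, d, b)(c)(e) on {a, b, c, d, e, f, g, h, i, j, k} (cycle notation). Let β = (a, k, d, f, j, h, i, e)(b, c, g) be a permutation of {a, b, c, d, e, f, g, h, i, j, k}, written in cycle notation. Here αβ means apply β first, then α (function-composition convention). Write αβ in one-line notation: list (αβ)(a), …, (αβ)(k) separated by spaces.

h c i k f g a d e j b

Chase each element through β then α: a → k → h; b → c → c; c → g → i; d → f → k; e → a → f; f → j → g; g → b → a; h → i → d; i → e → e; j → h → j; k → d → b.
So αβ in one-line form is h c i k f g a d e j b.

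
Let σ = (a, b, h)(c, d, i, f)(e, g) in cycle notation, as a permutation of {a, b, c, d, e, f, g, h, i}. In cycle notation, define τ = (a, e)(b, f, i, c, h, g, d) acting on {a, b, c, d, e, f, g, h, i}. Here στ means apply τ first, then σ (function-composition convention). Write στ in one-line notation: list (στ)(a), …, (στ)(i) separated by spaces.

For each element, apply τ then σ: a → e → g; b → f → c; c → h → a; d → b → h; e → a → b; f → i → f; g → d → i; h → g → e; i → c → d.
Collecting the images, στ = [g c a h b f i e d].

g c a h b f i e d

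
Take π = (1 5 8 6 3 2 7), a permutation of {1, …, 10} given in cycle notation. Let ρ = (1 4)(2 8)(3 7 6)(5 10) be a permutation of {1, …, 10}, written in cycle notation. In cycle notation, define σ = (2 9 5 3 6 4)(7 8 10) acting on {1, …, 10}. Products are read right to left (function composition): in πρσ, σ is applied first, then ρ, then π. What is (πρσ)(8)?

(πρσ)(8) = π(ρ(σ(8))). σ(8) = 10, then ρ(10) = 5, then π(5) = 8, so the result is 8.

8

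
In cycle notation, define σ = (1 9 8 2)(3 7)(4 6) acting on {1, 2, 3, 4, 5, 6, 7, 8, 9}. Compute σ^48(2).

2 lies in the 4-cycle (1 9 8 2).
Powers repeat with period 4 on this cycle, and 48 mod 4 = 0, so σ^48(2) = σ^0(2).
So σ^48(2) = 2.

2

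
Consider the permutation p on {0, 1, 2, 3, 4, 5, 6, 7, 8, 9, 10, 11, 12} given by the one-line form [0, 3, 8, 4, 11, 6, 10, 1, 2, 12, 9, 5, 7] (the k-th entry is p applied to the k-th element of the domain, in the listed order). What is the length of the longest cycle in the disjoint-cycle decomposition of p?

Decomposing into disjoint cycles gives (1 3 4 11 5 6 10 9 12 7)(2 8); the longest has length 10.

10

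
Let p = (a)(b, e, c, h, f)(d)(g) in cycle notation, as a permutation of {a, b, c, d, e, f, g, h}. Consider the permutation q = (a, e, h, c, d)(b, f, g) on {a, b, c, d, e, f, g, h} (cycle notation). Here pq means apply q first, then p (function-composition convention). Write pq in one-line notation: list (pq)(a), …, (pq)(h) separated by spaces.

c b d a f g e h

For each element, apply q then p: a → e → c; b → f → b; c → d → d; d → a → a; e → h → f; f → g → g; g → b → e; h → c → h.
So pq in one-line form is c b d a f g e h.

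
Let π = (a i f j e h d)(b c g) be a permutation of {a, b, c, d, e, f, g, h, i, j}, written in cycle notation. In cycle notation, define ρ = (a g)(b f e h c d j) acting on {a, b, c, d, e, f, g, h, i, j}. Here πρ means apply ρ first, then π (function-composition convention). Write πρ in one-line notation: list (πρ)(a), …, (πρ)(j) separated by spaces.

b j a e d h i g f c

(πρ)(x) = π(ρ(x)). Computing each image: π(ρ(a)) = π(g) = b, π(ρ(b)) = π(f) = j, π(ρ(c)) = π(d) = a, π(ρ(d)) = π(j) = e, π(ρ(e)) = π(h) = d, π(ρ(f)) = π(e) = h, π(ρ(g)) = π(a) = i, π(ρ(h)) = π(c) = g, π(ρ(i)) = π(i) = f, π(ρ(j)) = π(b) = c.
Hence πρ = [b j a e d h i g f c].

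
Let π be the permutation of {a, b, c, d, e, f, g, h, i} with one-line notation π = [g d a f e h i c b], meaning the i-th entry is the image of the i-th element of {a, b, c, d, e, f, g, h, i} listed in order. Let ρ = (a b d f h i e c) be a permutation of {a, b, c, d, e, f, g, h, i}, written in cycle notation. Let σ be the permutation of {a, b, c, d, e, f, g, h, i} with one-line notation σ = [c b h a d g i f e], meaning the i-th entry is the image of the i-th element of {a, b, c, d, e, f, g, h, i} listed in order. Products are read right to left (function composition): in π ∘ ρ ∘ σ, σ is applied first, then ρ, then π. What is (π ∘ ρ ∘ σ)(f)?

Apply the permutations in order: σ(f) = g, then ρ(g) = g, then π(g) = i. So (π ∘ ρ ∘ σ)(f) = i.

i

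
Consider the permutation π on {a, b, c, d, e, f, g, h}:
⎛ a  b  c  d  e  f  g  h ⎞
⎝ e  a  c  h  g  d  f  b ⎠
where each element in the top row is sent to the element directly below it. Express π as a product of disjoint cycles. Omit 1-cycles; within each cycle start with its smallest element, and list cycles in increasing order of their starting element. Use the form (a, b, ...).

(a, e, g, f, d, h, b)

Iterating π from a gives a → e → g → f → d → h → b → a; that is the 7-cycle (a, e, g, f, d, h, b).
Continuing from each remaining unvisited element yields (a, e, g, f, d, h, b).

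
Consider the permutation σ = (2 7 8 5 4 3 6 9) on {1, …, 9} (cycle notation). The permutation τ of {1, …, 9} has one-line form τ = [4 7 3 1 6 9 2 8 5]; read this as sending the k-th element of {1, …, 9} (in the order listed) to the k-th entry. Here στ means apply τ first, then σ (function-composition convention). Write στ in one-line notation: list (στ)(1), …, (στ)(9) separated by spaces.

For each element, apply τ then σ: 1 → 4 → 3; 2 → 7 → 8; 3 → 3 → 6; 4 → 1 → 1; 5 → 6 → 9; 6 → 9 → 2; 7 → 2 → 7; 8 → 8 → 5; 9 → 5 → 4.
So στ in one-line form is 3 8 6 1 9 2 7 5 4.

3 8 6 1 9 2 7 5 4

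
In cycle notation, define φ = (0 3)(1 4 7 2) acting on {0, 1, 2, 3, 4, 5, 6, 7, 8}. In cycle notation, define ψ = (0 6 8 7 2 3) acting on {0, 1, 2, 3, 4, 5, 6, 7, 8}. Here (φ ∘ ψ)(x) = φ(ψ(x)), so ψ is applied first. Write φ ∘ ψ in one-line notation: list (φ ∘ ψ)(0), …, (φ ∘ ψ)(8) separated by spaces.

6 4 0 3 7 5 8 1 2

(φ ∘ ψ)(x) = φ(ψ(x)). Computing each image: φ(ψ(0)) = φ(6) = 6, φ(ψ(1)) = φ(1) = 4, φ(ψ(2)) = φ(3) = 0, φ(ψ(3)) = φ(0) = 3, φ(ψ(4)) = φ(4) = 7, φ(ψ(5)) = φ(5) = 5, φ(ψ(6)) = φ(8) = 8, φ(ψ(7)) = φ(2) = 1, φ(ψ(8)) = φ(7) = 2.
Hence φ ∘ ψ = [6 4 0 3 7 5 8 1 2].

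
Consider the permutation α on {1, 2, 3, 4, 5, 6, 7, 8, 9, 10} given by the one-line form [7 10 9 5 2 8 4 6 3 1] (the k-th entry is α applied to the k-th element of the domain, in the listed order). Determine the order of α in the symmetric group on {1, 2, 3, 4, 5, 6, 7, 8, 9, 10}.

6

The disjoint-cycle form of α has cycle lengths 6, 2, 2.
The order is lcm(6, 2, 2) = 6.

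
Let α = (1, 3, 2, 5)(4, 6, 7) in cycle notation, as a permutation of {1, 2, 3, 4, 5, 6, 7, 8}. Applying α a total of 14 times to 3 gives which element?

5

3 lies in the 4-cycle (1, 3, 2, 5).
On a 4-cycle, α^4 is the identity, so α^14 = α^2 there (14 ≡ 2 mod 4).
Advancing 2 steps from 3: 3 → 2 → 5.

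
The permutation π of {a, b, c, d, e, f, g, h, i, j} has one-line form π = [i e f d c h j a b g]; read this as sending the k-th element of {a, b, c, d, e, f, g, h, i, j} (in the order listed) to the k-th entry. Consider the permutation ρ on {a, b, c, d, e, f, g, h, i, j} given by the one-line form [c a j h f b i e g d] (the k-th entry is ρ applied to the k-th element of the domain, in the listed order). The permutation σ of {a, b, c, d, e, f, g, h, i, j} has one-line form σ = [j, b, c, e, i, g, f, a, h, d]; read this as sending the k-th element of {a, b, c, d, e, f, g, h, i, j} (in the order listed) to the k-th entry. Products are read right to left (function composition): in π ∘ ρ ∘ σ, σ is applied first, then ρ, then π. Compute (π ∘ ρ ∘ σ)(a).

d

Apply the permutations in order: σ(a) = j, then ρ(j) = d, then π(d) = d. So (π ∘ ρ ∘ σ)(a) = d.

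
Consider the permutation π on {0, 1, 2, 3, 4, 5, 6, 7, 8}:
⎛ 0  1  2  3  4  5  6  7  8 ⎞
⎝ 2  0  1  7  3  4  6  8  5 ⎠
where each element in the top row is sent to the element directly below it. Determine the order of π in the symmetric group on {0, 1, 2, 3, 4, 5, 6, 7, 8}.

Decomposing into disjoint cycles gives cycle lengths 5, 3, 1.
The order of π is the least common multiple of its cycle lengths: lcm(5, 3) = 15.

15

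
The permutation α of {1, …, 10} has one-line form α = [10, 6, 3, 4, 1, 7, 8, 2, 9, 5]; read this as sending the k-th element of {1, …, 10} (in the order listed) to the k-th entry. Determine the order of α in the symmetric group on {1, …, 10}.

12

Decomposing into disjoint cycles gives cycle lengths 4, 3, 1, 1, 1.
Since disjoint cycles commute, ord(α) = lcm(4, 3) = 12.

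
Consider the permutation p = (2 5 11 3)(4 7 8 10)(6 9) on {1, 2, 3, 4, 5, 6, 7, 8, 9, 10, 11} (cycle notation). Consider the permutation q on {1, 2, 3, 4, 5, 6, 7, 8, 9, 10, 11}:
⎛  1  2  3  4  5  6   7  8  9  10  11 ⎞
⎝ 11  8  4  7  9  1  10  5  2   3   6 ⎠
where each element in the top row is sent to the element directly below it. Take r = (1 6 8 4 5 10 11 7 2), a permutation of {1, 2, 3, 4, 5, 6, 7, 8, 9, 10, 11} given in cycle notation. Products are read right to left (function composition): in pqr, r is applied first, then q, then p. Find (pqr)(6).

11

Chase 6: r(6) = 8; q(8) = 5; p(5) = 11. Hence (pqr)(6) = 11.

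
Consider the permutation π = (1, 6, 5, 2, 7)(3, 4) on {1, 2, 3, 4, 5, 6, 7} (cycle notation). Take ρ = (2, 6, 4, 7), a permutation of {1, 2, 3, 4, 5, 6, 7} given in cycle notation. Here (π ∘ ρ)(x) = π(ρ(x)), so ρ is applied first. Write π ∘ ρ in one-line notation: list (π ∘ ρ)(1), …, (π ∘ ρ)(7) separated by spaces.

6 5 4 1 2 3 7

(π ∘ ρ)(x) = π(ρ(x)). Computing each image: π(ρ(1)) = π(1) = 6, π(ρ(2)) = π(6) = 5, π(ρ(3)) = π(3) = 4, π(ρ(4)) = π(7) = 1, π(ρ(5)) = π(5) = 2, π(ρ(6)) = π(4) = 3, π(ρ(7)) = π(2) = 7.
Hence π ∘ ρ = [6 5 4 1 2 3 7].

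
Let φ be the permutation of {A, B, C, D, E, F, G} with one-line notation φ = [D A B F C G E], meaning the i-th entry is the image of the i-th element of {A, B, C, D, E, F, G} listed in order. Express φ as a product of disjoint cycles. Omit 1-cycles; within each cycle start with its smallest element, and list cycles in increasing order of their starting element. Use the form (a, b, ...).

Iterating φ from A gives A → D → F → G → E → C → B → A; that is the 7-cycle (A, D, F, G, E, C, B).
Repeating from the next unused element and collecting all non-trivial cycles gives (A, D, F, G, E, C, B).

(A, D, F, G, E, C, B)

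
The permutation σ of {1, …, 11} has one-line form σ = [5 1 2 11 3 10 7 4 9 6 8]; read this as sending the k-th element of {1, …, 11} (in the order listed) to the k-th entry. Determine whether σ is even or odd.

even

In disjoint-cycle form the cycle lengths are 4, 3, 2, 1, 1.
A cycle of length ℓ contributes ℓ−1 transpositions, so σ is a product of 3 + 2 + 1 = 6 transpositions — even.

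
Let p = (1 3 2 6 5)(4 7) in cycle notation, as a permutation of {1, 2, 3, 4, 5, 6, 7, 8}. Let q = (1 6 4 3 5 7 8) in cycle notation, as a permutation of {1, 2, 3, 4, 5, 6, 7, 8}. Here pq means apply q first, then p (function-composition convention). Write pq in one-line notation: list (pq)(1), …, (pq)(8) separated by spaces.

(pq)(x) = p(q(x)). Computing each image: p(q(1)) = p(6) = 5, p(q(2)) = p(2) = 6, p(q(3)) = p(5) = 1, p(q(4)) = p(3) = 2, p(q(5)) = p(7) = 4, p(q(6)) = p(4) = 7, p(q(7)) = p(8) = 8, p(q(8)) = p(1) = 3.
Hence pq = [5 6 1 2 4 7 8 3].

5 6 1 2 4 7 8 3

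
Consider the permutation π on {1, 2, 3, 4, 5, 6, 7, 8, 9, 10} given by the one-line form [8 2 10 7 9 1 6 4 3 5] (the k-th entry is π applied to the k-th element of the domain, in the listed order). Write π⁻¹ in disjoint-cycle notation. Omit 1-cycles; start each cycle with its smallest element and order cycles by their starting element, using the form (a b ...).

First write π in disjoint cycles: (1 8 4 7 6)(3 10 5 9).
Reversing each cycle (and rotating so the smallest element leads) gives π⁻¹ = (1 6 7 4 8)(3 9 5 10).

(1 6 7 4 8)(3 9 5 10)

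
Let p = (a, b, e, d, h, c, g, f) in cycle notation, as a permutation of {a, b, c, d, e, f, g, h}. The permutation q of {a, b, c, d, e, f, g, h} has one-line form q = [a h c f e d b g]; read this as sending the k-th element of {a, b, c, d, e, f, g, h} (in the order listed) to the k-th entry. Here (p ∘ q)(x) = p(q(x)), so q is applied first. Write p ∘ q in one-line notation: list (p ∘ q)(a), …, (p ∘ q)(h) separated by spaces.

b c g a d h e f

(p ∘ q)(x) = p(q(x)). Computing each image: p(q(a)) = p(a) = b, p(q(b)) = p(h) = c, p(q(c)) = p(c) = g, p(q(d)) = p(f) = a, p(q(e)) = p(e) = d, p(q(f)) = p(d) = h, p(q(g)) = p(b) = e, p(q(h)) = p(g) = f.
Hence p ∘ q = [b c g a d h e f].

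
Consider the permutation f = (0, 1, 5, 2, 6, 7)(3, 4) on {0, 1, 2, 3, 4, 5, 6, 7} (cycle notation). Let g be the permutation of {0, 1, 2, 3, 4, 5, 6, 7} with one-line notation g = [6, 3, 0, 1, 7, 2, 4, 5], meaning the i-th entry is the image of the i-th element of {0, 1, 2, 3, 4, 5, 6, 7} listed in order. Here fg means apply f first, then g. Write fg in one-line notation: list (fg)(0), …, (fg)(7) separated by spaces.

3 2 4 7 1 0 5 6

(fg)(x) = g(f(x)). Computing each image: g(f(0)) = g(1) = 3, g(f(1)) = g(5) = 2, g(f(2)) = g(6) = 4, g(f(3)) = g(4) = 7, g(f(4)) = g(3) = 1, g(f(5)) = g(2) = 0, g(f(6)) = g(7) = 5, g(f(7)) = g(0) = 6.
Hence fg = [3 2 4 7 1 0 5 6].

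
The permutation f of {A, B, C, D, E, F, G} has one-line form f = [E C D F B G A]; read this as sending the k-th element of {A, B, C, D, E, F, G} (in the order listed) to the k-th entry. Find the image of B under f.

C

B is element number 2 of the domain, and entry number 2 of the one-line form is C, so f(B) = C.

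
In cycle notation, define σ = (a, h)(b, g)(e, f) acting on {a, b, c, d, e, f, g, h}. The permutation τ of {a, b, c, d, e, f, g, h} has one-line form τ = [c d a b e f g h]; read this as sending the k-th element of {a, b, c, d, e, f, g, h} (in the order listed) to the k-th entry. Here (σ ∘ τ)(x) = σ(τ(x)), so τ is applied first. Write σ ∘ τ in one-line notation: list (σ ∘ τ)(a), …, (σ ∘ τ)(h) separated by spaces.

(σ ∘ τ)(x) = σ(τ(x)). Computing each image: σ(τ(a)) = σ(c) = c, σ(τ(b)) = σ(d) = d, σ(τ(c)) = σ(a) = h, σ(τ(d)) = σ(b) = g, σ(τ(e)) = σ(e) = f, σ(τ(f)) = σ(f) = e, σ(τ(g)) = σ(g) = b, σ(τ(h)) = σ(h) = a.
Hence σ ∘ τ = [c d h g f e b a].

c d h g f e b a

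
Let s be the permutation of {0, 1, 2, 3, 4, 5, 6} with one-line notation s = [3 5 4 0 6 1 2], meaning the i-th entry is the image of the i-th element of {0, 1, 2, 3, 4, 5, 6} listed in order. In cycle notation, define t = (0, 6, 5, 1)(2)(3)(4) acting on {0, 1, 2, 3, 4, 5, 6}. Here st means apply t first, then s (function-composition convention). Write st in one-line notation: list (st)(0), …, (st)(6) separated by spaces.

2 3 4 0 6 5 1

(st)(x) = s(t(x)). Computing each image: s(t(0)) = s(6) = 2, s(t(1)) = s(0) = 3, s(t(2)) = s(2) = 4, s(t(3)) = s(3) = 0, s(t(4)) = s(4) = 6, s(t(5)) = s(1) = 5, s(t(6)) = s(5) = 1.
Hence st = [2 3 4 0 6 5 1].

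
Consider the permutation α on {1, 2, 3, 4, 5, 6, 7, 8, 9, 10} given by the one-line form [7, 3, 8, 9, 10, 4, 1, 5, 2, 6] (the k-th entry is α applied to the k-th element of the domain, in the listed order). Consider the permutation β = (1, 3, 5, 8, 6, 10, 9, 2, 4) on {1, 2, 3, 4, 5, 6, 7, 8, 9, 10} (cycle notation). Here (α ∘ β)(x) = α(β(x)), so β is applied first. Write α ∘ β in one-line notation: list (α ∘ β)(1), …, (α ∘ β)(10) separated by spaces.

(α ∘ β)(x) = α(β(x)). Computing each image: α(β(1)) = α(3) = 8, α(β(2)) = α(4) = 9, α(β(3)) = α(5) = 10, α(β(4)) = α(1) = 7, α(β(5)) = α(8) = 5, α(β(6)) = α(10) = 6, α(β(7)) = α(7) = 1, α(β(8)) = α(6) = 4, α(β(9)) = α(2) = 3, α(β(10)) = α(9) = 2.
Hence α ∘ β = [8 9 10 7 5 6 1 4 3 2].

8 9 10 7 5 6 1 4 3 2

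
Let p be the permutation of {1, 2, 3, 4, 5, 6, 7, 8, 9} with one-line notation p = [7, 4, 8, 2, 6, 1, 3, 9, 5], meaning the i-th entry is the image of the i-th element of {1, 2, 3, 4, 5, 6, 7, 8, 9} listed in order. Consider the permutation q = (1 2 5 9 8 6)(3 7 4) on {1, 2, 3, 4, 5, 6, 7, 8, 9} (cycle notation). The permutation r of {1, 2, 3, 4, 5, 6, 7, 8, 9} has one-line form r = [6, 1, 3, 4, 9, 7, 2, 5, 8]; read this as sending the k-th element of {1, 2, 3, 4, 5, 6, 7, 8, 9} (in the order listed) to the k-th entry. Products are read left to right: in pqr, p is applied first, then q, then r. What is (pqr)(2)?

3

Chase 2: p(2) = 4; q(4) = 3; r(3) = 3. Hence (pqr)(2) = 3.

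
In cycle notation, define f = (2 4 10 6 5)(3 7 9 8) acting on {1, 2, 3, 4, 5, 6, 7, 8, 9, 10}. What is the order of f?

20

The disjoint cycles have lengths 5, 4, 1.
The order of f is the least common multiple of its cycle lengths: lcm(5, 4) = 20.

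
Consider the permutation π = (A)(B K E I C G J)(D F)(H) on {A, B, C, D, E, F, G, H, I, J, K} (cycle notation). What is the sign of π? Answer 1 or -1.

-1

The cycle lengths are 7, 2, 1, 1.
A cycle of length ℓ contributes ℓ−1 transpositions, so π is a product of 6 + 1 = 7 transpositions — odd.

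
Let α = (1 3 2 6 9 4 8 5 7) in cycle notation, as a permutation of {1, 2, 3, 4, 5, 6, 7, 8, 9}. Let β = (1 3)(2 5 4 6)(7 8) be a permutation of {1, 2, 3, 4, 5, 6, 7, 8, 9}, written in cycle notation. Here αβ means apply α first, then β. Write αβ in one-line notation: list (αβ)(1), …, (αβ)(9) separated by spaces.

Chase each element through α then β: 1 → 3 → 1; 2 → 6 → 2; 3 → 2 → 5; 4 → 8 → 7; 5 → 7 → 8; 6 → 9 → 9; 7 → 1 → 3; 8 → 5 → 4; 9 → 4 → 6.
Collecting the images, αβ = [1 2 5 7 8 9 3 4 6].

1 2 5 7 8 9 3 4 6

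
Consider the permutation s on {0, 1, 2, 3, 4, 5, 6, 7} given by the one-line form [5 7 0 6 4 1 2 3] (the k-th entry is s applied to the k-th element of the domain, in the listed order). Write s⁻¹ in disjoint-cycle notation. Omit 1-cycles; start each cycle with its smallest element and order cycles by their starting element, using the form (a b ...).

(0 2 6 3 7 1 5)

First write s in disjoint cycles: (0 5 1 7 3 6 2).
The inverse reverses every cycle; in canonical form, s⁻¹ = (0 2 6 3 7 1 5).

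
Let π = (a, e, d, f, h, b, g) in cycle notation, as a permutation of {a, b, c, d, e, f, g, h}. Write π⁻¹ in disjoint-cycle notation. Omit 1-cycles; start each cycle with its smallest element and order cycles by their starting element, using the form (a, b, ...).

The inverse reverses each cycle.
After reversing and putting each cycle's least element first, π⁻¹ = (a, g, b, h, f, d, e).

(a, g, b, h, f, d, e)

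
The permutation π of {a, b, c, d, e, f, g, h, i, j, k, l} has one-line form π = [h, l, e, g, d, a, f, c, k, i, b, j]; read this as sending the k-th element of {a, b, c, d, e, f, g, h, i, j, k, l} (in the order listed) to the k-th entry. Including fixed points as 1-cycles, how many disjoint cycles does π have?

The cycle decomposition is (a h c e d g f)(b l j i k), which has 2 cycles (counting 1-cycles).

2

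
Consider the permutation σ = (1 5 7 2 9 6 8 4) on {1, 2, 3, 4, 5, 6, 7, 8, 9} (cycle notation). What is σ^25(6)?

6 lies in the 8-cycle (1 5 7 2 9 6 8 4).
Since the cycle has length 8, σ^25 acts on it the same as σ^1 (25 mod 8 = 1).
Stepping 1 place around the cycle: 6 → 8.

8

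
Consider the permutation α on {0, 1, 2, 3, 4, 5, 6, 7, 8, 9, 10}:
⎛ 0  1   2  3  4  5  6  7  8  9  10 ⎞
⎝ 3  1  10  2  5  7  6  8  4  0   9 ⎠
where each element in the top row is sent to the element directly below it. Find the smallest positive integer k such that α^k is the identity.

20

Writing α as disjoint cycles, the cycle lengths are 5, 4, 1, 1.
The order is lcm(5, 4) = 20.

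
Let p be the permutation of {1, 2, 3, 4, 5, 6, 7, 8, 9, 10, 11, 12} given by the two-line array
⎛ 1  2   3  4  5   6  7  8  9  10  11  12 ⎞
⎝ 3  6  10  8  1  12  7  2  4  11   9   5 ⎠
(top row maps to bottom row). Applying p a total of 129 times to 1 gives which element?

6

Tracing 1 → 3 → … returns to 1 after 11 steps, so 1 lies in an 11-cycle (1, 3, 10, 11, 9, 4, 8, 2, 6, 12, 5).
On an 11-cycle, p^11 is the identity, so p^129 = p^8 there (129 ≡ 8 mod 11).
Stepping 8 places around the cycle: 1 → 3 → 10 → 11 → 9 → 4 → 8 → 2 → 6.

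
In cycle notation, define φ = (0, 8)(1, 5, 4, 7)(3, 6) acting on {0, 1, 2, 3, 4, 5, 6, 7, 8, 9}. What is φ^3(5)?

1

5 lies in the 4-cycle (1, 5, 4, 7).
Stepping 3 places around the cycle: 5 → 4 → 7 → 1.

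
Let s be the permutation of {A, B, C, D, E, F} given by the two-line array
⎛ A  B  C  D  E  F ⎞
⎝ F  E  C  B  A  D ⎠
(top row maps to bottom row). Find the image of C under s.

C

The entry below C in the array is C, so s(C) = C.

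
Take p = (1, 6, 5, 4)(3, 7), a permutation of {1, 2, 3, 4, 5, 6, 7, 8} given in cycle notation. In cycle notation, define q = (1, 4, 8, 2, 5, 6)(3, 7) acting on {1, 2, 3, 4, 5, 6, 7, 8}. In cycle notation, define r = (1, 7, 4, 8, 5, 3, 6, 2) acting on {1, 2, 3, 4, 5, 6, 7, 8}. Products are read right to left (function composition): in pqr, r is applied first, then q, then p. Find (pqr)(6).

4

Apply the permutations in order: r(6) = 2, then q(2) = 5, then p(5) = 4. So (pqr)(6) = 4.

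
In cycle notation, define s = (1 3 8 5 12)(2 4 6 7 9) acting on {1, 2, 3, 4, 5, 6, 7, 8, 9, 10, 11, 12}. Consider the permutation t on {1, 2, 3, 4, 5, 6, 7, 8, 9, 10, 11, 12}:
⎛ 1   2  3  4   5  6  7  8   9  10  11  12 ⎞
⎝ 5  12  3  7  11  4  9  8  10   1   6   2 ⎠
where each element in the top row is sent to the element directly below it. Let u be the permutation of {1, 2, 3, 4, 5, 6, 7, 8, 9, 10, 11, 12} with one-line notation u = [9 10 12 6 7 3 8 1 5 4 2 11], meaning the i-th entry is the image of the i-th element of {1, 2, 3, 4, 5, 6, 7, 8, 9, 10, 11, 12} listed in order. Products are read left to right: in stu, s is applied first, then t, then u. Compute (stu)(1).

Chase 1: s(1) = 3; t(3) = 3; u(3) = 12. Hence (stu)(1) = 12.

12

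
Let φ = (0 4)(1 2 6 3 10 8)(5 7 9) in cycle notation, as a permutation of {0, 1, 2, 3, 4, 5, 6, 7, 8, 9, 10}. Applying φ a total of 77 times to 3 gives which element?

3 lies in the 6-cycle (1 2 6 3 10 8).
Since the cycle has length 6, φ^77 acts on it the same as φ^5 (77 mod 6 = 5).
Advancing 5 steps from 3: 3 → 10 → 8 → 1 → 2 → 6.

6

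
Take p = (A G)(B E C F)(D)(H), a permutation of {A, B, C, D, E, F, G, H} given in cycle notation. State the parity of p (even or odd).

The cycle lengths are 4, 2, 1, 1.
A cycle of length ℓ contributes ℓ−1 transpositions, so p is a product of 3 + 1 = 4 transpositions — even.

even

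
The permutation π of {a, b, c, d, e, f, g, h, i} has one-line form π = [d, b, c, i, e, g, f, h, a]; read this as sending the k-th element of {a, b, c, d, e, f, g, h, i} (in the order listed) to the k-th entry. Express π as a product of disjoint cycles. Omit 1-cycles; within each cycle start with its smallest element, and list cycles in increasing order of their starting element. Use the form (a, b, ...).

(a, d, i)(f, g)

From a: a → d → i → a, closing the cycle (a, d, i).
Repeating from the next unused element and collecting all non-trivial cycles gives (a, d, i)(f, g).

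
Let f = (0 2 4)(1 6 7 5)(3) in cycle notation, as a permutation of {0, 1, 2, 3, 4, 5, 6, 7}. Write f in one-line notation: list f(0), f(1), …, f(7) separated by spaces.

Image by image: 0→2, 1→6, 2→4, 3→3, 4→0, 5→1, 6→7, 7→5.
So the one-line form is 2 6 4 3 0 1 7 5.

2 6 4 3 0 1 7 5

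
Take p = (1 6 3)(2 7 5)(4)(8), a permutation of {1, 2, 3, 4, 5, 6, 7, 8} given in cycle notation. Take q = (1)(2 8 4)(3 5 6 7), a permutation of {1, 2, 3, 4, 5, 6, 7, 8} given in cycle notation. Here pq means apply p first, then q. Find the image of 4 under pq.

2

(pq)(4) = q(p(4)). p(4) = 4, then q(4) = 2. So (pq)(4) = 2.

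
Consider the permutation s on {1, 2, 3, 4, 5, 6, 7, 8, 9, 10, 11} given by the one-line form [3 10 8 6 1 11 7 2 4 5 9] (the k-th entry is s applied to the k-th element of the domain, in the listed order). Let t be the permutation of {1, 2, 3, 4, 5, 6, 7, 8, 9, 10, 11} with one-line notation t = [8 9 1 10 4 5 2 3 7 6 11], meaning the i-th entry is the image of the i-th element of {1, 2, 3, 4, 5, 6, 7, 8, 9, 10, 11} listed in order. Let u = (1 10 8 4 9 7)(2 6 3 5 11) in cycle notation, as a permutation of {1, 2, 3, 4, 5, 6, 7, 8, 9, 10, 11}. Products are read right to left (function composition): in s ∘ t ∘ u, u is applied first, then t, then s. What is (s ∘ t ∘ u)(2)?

(s ∘ t ∘ u)(2) = s(t(u(2))). u(2) = 6, then t(6) = 5, then s(5) = 1, so the result is 1.

1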